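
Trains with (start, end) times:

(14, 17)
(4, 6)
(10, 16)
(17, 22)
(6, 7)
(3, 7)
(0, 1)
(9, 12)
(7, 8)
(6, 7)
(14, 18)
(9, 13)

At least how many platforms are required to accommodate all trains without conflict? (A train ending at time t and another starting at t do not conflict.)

3

Count concurrent intervals with a sweep; the peak is the room count.
starts: [0, 3, 4, 6, 6, 7, 9, 9, 10, 14, 14, 17]
ends:   [1, 6, 7, 7, 7, 8, 12, 13, 16, 17, 18, 22]
s0→1 e1→0 s3→1 s4→2 e6→1 s6→2 s6→3  — peak 3.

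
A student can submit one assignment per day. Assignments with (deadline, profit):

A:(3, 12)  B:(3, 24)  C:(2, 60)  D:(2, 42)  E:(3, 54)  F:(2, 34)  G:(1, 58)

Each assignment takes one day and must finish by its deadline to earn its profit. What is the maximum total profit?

172

Sort by profit descending; place each in the latest free slot ≤ its deadline.
Profit order: C=60 G=58 E=54 D=42 F=34 B=24 A=12
Assign: C→slot 2, G→slot 1, E→slot 3, D skipped, F skipped, B skipped, A skipped.
Slots: [1:G] [2:C] [3:E]
Profit = 58 + 60 + 54 = 172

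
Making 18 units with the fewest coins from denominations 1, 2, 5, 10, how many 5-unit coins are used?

18 − 1×10→8 − 1×5→3 − 1×2→1 − 1×1→0
Count of 5: 1

1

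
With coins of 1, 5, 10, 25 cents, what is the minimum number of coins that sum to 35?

2

35 − 1×25→10 − 1×10→0
Total coins = 1 + 1 = 2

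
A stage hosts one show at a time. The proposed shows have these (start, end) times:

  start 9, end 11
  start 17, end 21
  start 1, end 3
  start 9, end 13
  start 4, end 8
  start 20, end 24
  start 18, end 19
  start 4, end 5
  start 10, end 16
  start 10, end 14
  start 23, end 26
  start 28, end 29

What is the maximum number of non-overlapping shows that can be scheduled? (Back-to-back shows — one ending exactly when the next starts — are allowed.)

Order by finish time; keep every interval that doesn't clash with the previous kept one.
By end time: (1,3), (4,5), (4,8), (9,11), (9,13), (10,14), (10,16), (18,19), (17,21), (20,24), (23,26), (28,29).
Pick (1,3); next start ≥ 3 → (4,5); next start ≥ 5 → (9,11); next start ≥ 11 → (18,19); next start ≥ 19 → (20,24); next start ≥ 24 → (28,29).
Selected 6 shows.

6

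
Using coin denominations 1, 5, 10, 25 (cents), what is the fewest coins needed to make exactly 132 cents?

132 − 5×25→7 − 1×5→2 − 2×1→0
Total coins = 5 + 1 + 2 = 8

8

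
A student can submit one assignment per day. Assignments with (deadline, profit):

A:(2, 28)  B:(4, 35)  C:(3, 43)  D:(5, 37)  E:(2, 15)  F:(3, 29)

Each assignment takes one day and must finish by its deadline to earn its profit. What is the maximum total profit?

172

Sort by profit descending; place each in the latest free slot ≤ its deadline.
By profit: C(d3,43), D(d5,37), B(d4,35), F(d3,29), A(d2,28), E(d2,15)
C→slot 3; D→slot 5; B→slot 4; F→slot 2; A→slot 1; E skipped.
Profit = 28 + 29 + 43 + 35 + 37 = 172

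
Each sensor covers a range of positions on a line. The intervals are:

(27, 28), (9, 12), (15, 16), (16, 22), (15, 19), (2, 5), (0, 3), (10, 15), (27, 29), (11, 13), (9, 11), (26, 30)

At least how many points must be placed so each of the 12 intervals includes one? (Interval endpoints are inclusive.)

By right end: [0,3]  [2,5]  [9,11]  [9,12]  [11,13]  [10,15]  [15,16]  [15,19]  [16,22]  [27,28]  [27,29]  [26,30]
[0,3] uncovered → point at 3; [9,11] uncovered → point at 11; [15,16] uncovered → point at 16; [27,28] uncovered → point at 28.
Points: 3, 11, 16, 28 (4 total).

4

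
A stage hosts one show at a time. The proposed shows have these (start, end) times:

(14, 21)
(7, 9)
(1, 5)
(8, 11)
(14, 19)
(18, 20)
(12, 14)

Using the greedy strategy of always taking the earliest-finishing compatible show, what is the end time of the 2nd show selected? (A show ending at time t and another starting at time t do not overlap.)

By end time: (1,5), (7,9), (8,11), (12,14), (14,19), (18,20), (14,21).
Pick (1,5); next start ≥ 5 → (7,9); next start ≥ 9 → (12,14); next start ≥ 14 → (14,19).
Selected: (1,5) (7,9) (12,14) (14,19)

9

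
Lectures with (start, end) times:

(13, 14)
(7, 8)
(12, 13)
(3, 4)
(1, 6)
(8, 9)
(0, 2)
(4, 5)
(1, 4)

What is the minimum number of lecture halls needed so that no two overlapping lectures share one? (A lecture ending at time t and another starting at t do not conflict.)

The answer is the maximum number of intervals overlapping at any instant.
starts: [0, 1, 1, 3, 4, 7, 8, 12, 13]
ends:   [2, 4, 4, 5, 6, 8, 9, 13, 14]
s0→1 s1→2 s1→3  — peak 3.

3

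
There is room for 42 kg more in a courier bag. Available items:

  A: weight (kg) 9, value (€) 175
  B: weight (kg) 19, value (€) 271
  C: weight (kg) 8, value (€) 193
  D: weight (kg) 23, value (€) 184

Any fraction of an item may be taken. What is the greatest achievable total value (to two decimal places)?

687.00

Order: C (193/8=24.12) > A (175/9=19.44) > B (271/19=14.26) > D (184/23=8.00)
Fill: take C (8 @ 193) → take A (9 @ 175) → take B (19 @ 271) → take 6/23 of D → 48.00; 42/42 used.
Total value = 687.00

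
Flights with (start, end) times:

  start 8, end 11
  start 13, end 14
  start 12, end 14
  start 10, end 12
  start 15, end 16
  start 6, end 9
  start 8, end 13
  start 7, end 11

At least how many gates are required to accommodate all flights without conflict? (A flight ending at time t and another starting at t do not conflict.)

4

Count concurrent intervals with a sweep; the peak is the room count.
Events (time:±→running): 6:+→1 7:+→2 8:+→3 8:+→4 … peak 4.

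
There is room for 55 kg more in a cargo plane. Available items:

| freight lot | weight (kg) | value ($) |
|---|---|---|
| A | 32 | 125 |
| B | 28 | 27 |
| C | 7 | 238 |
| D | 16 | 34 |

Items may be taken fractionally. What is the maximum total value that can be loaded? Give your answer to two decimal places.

397.00

Ratios (sorted): C 34.00, A 3.91, D 2.12, B 0.96
take C (7 @ 238); take A (32 @ 125); take D (16 @ 34). Capacity used 55/55.
Total value = 397.00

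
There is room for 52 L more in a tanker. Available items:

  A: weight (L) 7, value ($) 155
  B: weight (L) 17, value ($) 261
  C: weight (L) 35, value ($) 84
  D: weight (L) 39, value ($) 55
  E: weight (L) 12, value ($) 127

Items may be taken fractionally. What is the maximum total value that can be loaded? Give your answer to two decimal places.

581.40

Sort by value per unit weight and fill in that order.
Ratios (sorted): A 22.14, B 15.35, E 10.58, C 2.40, D 1.41
take A (7 @ 155); take B (17 @ 261); take E (12 @ 127); take 16/35 of C → 38.40. Capacity used 52/52.
Total value = 581.40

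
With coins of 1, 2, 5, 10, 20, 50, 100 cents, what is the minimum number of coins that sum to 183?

6

Use the largest denomination that fits, subtract, and repeat.
183 − 1×100→83 − 1×50→33 − 1×20→13 − 1×10→3 − 1×2→1 − 1×1→0
Total coins = 1 + 1 + 1 + 1 + 1 + 1 = 6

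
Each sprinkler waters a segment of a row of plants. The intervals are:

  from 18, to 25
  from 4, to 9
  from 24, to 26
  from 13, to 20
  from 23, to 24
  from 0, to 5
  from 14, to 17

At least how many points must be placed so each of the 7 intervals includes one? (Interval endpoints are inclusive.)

Process intervals by earliest right end; each time one isn't hit yet, stab at its right endpoint.
By right end: [0,5]  [4,9]  [14,17]  [13,20]  [23,24]  [18,25]  [24,26]
[0,5] uncovered → point at 5; [14,17] uncovered → point at 17; [23,24] uncovered → point at 24.
Points: 5, 17, 24 (3 total).

3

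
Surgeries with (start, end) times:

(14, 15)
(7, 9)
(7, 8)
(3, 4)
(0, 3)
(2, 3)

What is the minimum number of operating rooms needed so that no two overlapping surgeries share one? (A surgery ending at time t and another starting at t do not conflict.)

2

Count concurrent intervals with a sweep; the peak is the room count.
Events (time:±→running): 0:+→1 2:+→2 … peak 2.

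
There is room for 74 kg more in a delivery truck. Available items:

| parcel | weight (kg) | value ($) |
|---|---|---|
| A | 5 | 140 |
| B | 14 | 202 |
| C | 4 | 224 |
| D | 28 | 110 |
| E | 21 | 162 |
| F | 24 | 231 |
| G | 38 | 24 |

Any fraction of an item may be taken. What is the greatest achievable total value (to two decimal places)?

Greedy by value/weight ratio, highest first.
Ratios (sorted): C 56.00, A 28.00, B 14.43, F 9.62, E 7.71, D 3.93, G 0.63
take C (4 @ 224); take A (5 @ 140); take B (14 @ 202); take F (24 @ 231); take E (21 @ 162); take 6/28 of D → 23.57. Capacity used 74/74.
Total value = 982.57

982.57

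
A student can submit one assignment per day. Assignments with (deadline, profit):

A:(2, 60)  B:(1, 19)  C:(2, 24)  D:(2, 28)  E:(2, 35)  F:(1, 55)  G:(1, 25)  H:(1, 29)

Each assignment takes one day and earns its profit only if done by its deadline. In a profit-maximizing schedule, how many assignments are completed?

2

Take jobs in profit order; each goes to the latest open slot no later than its deadline.
Profit order: A=60 F=55 E=35 H=29 D=28 G=25 C=24 B=19
Assign: A→slot 2, F→slot 1, E skipped, H skipped, D skipped, G skipped, C skipped, B skipped.
Slots: [1:F] [2:A]
2 of 8 scheduled.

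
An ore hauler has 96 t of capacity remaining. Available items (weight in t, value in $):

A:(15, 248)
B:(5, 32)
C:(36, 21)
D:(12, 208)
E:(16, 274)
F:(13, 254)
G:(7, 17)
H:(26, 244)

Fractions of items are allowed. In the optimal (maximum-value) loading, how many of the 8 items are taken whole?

7

Ratios (sorted): F 19.54, D 17.33, E 17.12, A 16.53, H 9.38, B 6.40, G 2.43, C 0.58
take F (13 @ 254); take D (12 @ 208); take E (16 @ 274); take A (15 @ 248); take H (26 @ 244); take B (5 @ 32); take G (7 @ 17); take 2/36 of C → 1.17. Capacity used 96/96.
7 item(s) taken whole; one partial (take 2/36 of C).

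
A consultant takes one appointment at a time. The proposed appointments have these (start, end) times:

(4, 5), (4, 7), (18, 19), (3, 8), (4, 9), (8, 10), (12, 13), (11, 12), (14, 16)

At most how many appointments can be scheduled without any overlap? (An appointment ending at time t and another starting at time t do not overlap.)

6

Sorted by end: (4,5)  (4,7)  (3,8)  (4,9)  (8,10)  (11,12)  (12,13)  (14,16)  (18,19)
take (4,5); take (8,10); take (11,12); take (12,13); take (14,16); take (18,19).
Selected 6 appointments.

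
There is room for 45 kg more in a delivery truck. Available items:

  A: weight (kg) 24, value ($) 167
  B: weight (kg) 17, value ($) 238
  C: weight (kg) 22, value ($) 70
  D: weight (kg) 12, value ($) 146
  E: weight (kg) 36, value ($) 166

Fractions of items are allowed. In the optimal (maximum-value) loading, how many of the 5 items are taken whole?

Order: B (238/17=14.00) > D (146/12=12.17) > A (167/24=6.96) > E (166/36=4.61) > C (70/22=3.18)
Fill: take B (17 @ 238) → take D (12 @ 146) → take 16/24 of A → 111.33; 45/45 used.
2 item(s) taken whole; one partial (take 16/24 of A).

2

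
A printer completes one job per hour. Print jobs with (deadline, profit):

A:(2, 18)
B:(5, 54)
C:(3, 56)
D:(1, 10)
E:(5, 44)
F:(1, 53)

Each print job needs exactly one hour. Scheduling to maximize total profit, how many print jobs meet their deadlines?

Profit order: C=56 B=54 F=53 E=44 A=18 D=10
Assign: C→slot 3, B→slot 5, F→slot 1, E→slot 4, A→slot 2, D skipped.
Slots: [1:F] [2:A] [3:C] [4:E] [5:B]
5 of 6 scheduled.

5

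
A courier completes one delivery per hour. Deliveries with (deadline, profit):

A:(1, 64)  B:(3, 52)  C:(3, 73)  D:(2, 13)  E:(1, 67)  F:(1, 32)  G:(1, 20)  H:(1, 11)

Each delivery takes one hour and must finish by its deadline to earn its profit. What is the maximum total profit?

192

Profit order: C=73 E=67 A=64 B=52 F=32 G=20 D=13 H=11
Assign: C→slot 3, E→slot 1, A skipped, B→slot 2, F skipped, G skipped, D skipped, H skipped.
Slots: [1:E] [2:B] [3:C]
Profit = 67 + 52 + 73 = 192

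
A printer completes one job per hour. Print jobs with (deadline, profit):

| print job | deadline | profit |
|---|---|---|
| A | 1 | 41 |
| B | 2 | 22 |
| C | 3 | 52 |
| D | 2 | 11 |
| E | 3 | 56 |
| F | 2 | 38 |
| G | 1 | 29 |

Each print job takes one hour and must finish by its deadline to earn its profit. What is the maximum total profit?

Profit order: E=56 C=52 A=41 F=38 G=29 B=22 D=11
Assign: E→slot 3, C→slot 2, A→slot 1, F skipped, G skipped, B skipped, D skipped.
Slots: [1:A] [2:C] [3:E]
Profit = 41 + 52 + 56 = 149

149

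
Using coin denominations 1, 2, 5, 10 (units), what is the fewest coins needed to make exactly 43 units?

6

Use the largest denomination that fits, subtract, and repeat.
43 = 4×10 + 1×2 + 1×1
Total coins = 4 + 1 + 1 = 6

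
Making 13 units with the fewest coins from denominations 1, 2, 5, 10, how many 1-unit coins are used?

13 = 1×10 + 1×2 + 1×1
Count of 1: 1

1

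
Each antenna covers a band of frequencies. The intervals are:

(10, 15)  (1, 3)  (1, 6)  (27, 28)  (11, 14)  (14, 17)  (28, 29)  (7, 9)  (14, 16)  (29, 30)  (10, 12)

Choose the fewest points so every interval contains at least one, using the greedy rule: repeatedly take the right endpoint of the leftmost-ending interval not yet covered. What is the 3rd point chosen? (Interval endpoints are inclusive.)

12

Sort by right endpoint; whenever an interval is uncovered, place a point at its right end.
Sorted: [1,3] [1,6] [7,9] [10,12] [11,14] [10,15] [14,16] [14,17] [27,28] [28,29] [29,30]
{[1,3],[1,6]} hit by 3; {[7,9]} hit by 9; {[10,12],[11,14],[10,15]} hit by 12; {[14,16],[14,17]} hit by 16; {[27,28],[28,29]} hit by 28; {[29,30]} hit by 30.
Points: 3, 9, 12, 16, 28, 30 (6 total).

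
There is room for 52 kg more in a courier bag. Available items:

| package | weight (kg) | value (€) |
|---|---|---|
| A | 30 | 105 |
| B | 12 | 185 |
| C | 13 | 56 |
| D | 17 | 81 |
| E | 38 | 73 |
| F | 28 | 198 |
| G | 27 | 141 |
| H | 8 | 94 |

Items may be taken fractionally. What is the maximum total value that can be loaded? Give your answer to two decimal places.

Greedy by value/weight ratio, highest first.
Order: B (185/12=15.42) > H (94/8=11.75) > F (198/28=7.07) > G (141/27=5.22) > D (81/17=4.76) > C (56/13=4.31) > A (105/30=3.50) > E (73/38=1.92)
Fill: take B (12 @ 185) → take H (8 @ 94) → take F (28 @ 198) → take 4/27 of G → 20.89; 52/52 used.
Total value = 497.89

497.89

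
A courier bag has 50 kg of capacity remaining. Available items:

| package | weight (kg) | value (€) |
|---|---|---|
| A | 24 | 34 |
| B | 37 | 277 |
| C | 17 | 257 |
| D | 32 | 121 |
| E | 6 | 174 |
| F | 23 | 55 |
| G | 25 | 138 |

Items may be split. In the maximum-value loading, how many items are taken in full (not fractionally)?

2

Sort by value per unit weight and fill in that order.
Ratios (sorted): E 29.00, C 15.12, B 7.49, G 5.52, D 3.78, F 2.39, A 1.42
take E (6 @ 174); take C (17 @ 257); take 27/37 of B → 202.14. Capacity used 50/50.
2 item(s) taken whole; one partial (take 27/37 of B).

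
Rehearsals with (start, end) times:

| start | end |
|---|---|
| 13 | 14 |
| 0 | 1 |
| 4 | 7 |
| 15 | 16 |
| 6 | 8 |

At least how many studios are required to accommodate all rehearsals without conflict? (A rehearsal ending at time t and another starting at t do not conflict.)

Events (time:±→running): 0:+→1 1:-→0 4:+→1 6:+→2 … peak 2.

2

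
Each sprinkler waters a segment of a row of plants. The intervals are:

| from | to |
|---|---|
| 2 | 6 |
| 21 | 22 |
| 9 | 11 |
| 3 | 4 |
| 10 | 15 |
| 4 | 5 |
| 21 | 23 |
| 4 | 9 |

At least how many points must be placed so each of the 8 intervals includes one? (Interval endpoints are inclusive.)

Process intervals by earliest right end; each time one isn't hit yet, stab at its right endpoint.
By right end: [3,4]  [4,5]  [2,6]  [4,9]  [9,11]  [10,15]  [21,22]  [21,23]
[3,4] uncovered → point at 4; [9,11] uncovered → point at 11; [21,22] uncovered → point at 22.
Points: 4, 11, 22 (3 total).

3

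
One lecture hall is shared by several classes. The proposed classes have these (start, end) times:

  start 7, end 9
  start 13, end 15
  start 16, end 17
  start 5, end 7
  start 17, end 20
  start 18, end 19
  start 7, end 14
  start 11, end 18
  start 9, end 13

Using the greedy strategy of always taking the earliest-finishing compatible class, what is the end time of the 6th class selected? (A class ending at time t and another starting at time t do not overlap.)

19

Sorted by end: (5,7)  (7,9)  (9,13)  (7,14)  (13,15)  (16,17)  (11,18)  (18,19)  (17,20)
take (5,7); take (7,9); take (9,13); take (13,15); take (16,17); take (18,19).
Selected: (5,7) (7,9) (9,13) (13,15) (16,17) (18,19)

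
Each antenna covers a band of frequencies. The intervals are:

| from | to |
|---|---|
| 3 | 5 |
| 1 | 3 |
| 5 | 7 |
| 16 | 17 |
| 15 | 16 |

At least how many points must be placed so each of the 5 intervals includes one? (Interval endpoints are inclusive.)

Sort by right endpoint; whenever an interval is uncovered, place a point at its right end.
Sorted: [1,3] [3,5] [5,7] [15,16] [16,17]
{[1,3],[3,5]} hit by 3; {[5,7]} hit by 7; {[15,16],[16,17]} hit by 16.
Points: 3, 7, 16 (3 total).

3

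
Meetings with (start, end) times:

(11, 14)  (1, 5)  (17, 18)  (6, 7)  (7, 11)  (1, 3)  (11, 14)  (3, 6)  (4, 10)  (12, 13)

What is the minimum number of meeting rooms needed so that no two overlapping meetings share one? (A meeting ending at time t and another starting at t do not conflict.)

The answer is the maximum number of intervals overlapping at any instant.
Events (time:±→running): 1:+→1 1:+→2 3:-→1 3:+→2 4:+→3 … peak 3.

3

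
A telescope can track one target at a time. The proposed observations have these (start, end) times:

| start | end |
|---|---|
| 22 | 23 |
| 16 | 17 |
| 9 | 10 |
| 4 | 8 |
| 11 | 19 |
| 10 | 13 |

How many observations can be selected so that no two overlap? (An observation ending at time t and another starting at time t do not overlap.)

5

By end time: (4,8), (9,10), (10,13), (16,17), (11,19), (22,23).
Pick (4,8); next start ≥ 8 → (9,10); next start ≥ 10 → (10,13); next start ≥ 13 → (16,17); next start ≥ 17 → (22,23).
Selected 5 observations.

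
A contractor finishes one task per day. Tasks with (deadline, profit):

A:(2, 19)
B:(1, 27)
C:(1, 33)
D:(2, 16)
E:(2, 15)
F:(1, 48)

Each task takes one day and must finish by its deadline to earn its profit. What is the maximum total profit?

67

Take jobs in profit order; each goes to the latest open slot no later than its deadline.
Profit order: F=48 C=33 B=27 A=19 D=16 E=15
Assign: F→slot 1, C skipped, B skipped, A→slot 2, D skipped, E skipped.
Slots: [1:F] [2:A]
Profit = 48 + 19 = 67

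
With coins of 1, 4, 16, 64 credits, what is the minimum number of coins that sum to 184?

7

Greedy: take as many of the largest coin as possible, then repeat with the remainder.
184 = 2×64 + 3×16 + 2×4
Total coins = 2 + 3 + 2 = 7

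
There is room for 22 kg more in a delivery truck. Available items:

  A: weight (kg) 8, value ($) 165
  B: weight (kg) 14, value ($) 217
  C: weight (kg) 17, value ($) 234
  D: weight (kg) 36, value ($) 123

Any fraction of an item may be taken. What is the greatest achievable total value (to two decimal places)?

382.00

Order: A (165/8=20.62) > B (217/14=15.50) > C (234/17=13.76) > D (123/36=3.42)
Fill: take A (8 @ 165) → take B (14 @ 217); 22/22 used.
Total value = 382.00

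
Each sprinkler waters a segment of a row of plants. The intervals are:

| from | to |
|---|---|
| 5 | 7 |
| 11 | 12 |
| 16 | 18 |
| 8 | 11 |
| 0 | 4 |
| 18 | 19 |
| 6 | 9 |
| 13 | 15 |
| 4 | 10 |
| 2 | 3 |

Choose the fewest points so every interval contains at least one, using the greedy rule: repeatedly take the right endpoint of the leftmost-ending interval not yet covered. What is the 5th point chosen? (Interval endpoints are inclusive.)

Sorted: [2,3] [0,4] [5,7] [6,9] [4,10] [8,11] [11,12] [13,15] [16,18] [18,19]
{[2,3],[0,4]} hit by 3; {[5,7],[6,9],[4,10]} hit by 7; {[8,11],[11,12]} hit by 11; {[13,15]} hit by 15; {[16,18],[18,19]} hit by 18.
Points: 3, 7, 11, 15, 18 (5 total).

18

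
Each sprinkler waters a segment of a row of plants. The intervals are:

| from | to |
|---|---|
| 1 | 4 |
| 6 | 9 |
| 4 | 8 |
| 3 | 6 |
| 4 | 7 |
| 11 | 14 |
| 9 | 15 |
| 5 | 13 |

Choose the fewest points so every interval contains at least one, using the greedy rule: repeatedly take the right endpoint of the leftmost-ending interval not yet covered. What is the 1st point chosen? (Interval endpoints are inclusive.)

Process intervals by earliest right end; each time one isn't hit yet, stab at its right endpoint.
Sorted: [1,4] [3,6] [4,7] [4,8] [6,9] [5,13] [11,14] [9,15]
{[1,4],[3,6],[4,7],[4,8]} hit by 4; {[6,9],[5,13]} hit by 9; {[11,14],[9,15]} hit by 14.
Points: 4, 9, 14 (3 total).

4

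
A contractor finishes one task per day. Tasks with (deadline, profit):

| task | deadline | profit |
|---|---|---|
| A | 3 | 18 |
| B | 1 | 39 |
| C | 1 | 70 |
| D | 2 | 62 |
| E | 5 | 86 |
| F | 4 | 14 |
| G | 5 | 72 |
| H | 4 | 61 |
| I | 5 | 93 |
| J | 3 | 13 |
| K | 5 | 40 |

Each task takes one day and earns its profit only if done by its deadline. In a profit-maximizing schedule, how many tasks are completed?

5

Profit order: I=93 E=86 G=72 C=70 D=62 H=61 K=40 B=39 A=18 F=14 J=13
Assign: I→slot 5, E→slot 4, G→slot 3, C→slot 1, D→slot 2, H skipped, K skipped, B skipped, A skipped, F skipped, J skipped.
Slots: [1:C] [2:D] [3:G] [4:E] [5:I]
5 of 11 scheduled.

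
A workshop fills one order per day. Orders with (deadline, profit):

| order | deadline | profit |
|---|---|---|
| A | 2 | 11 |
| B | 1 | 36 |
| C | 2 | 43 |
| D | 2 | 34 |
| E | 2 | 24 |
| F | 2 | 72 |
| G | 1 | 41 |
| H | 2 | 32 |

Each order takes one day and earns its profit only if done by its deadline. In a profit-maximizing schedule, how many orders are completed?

Take jobs in profit order; each goes to the latest open slot no later than its deadline.
By profit: F(d2,72), C(d2,43), G(d1,41), B(d1,36), D(d2,34), H(d2,32), E(d2,24), A(d2,11)
F→slot 2; C→slot 1; G skipped; B skipped; D skipped; H skipped; E skipped; A skipped.
2 of 8 scheduled.

2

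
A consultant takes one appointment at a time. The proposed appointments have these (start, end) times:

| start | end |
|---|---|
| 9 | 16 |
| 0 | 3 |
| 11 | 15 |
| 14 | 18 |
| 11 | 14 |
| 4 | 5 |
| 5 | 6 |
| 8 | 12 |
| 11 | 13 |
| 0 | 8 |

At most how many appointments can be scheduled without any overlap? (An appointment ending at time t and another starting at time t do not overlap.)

By end time: (0,3), (4,5), (5,6), (0,8), (8,12), (11,13), (11,14), (11,15), (9,16), (14,18).
Pick (0,3); next start ≥ 3 → (4,5); next start ≥ 5 → (5,6); next start ≥ 6 → (8,12); next start ≥ 12 → (14,18).
Selected 5 appointments.

5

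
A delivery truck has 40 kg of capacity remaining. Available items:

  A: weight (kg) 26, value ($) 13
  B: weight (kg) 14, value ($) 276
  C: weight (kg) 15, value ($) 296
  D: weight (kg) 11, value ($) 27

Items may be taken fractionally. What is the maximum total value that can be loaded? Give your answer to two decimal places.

Sort by value per unit weight and fill in that order.
Order: C (296/15=19.73) > B (276/14=19.71) > D (27/11=2.45) > A (13/26=0.50)
Fill: take C (15 @ 296) → take B (14 @ 276) → take D (11 @ 27); 40/40 used.
Total value = 599.00

599.00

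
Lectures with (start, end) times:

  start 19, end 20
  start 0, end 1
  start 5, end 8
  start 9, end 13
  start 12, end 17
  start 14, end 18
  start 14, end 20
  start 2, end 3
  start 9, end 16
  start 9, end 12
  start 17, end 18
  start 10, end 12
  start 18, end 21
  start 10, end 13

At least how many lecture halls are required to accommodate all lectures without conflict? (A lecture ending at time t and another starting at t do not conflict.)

5

Events (time:±→running): 0:+→1 1:-→0 2:+→1 3:-→0 5:+→1 8:-→0 9:+→1 9:+→2 9:+→3 10:+→4 10:+→5 … peak 5.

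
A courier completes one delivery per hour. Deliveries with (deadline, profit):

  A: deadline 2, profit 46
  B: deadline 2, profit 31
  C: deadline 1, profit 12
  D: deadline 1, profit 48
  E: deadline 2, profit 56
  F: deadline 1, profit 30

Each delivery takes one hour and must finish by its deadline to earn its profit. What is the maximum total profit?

Sort by profit descending; place each in the latest free slot ≤ its deadline.
Profit order: E=56 D=48 A=46 B=31 F=30 C=12
Assign: E→slot 2, D→slot 1, A skipped, B skipped, F skipped, C skipped.
Slots: [1:D] [2:E]
Profit = 48 + 56 = 104

104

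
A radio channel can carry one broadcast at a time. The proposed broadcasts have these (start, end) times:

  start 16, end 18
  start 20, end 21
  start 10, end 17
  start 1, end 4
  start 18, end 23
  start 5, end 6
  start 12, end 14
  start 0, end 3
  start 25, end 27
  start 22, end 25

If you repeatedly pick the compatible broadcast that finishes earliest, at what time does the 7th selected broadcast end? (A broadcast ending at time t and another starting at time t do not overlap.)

27

Sort by end time and greedily take each interval whose start is ≥ the last chosen end.
By end time: (0,3), (1,4), (5,6), (12,14), (10,17), (16,18), (20,21), (18,23), (22,25), (25,27).
Pick (0,3); next start ≥ 3 → (5,6); next start ≥ 6 → (12,14); next start ≥ 14 → (16,18); next start ≥ 18 → (20,21); next start ≥ 21 → (22,25); next start ≥ 25 → (25,27).
Selected: (0,3) (5,6) (12,14) (16,18) (20,21) (22,25) (25,27)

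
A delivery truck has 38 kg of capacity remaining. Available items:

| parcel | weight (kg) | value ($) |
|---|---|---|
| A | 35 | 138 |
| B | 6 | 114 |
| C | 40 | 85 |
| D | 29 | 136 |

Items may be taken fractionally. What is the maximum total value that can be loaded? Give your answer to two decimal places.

261.83

Sort by value per unit weight and fill in that order.
Ratios (sorted): B 19.00, D 4.69, A 3.94, C 2.12
take B (6 @ 114); take D (29 @ 136); take 3/35 of A → 11.83. Capacity used 38/38.
Total value = 261.83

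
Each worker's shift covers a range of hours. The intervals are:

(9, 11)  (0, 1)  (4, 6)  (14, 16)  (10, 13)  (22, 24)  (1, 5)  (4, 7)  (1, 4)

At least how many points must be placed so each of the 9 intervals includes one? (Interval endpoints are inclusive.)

Sort by right endpoint; whenever an interval is uncovered, place a point at its right end.
By right end: [0,1]  [1,4]  [1,5]  [4,6]  [4,7]  [9,11]  [10,13]  [14,16]  [22,24]
[0,1] uncovered → point at 1; [4,6] uncovered → point at 6; [9,11] uncovered → point at 11; [14,16] uncovered → point at 16; [22,24] uncovered → point at 24.
Points: 1, 6, 11, 16, 24 (5 total).

5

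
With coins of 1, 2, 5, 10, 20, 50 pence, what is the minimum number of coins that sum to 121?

4

Greedy: take as many of the largest coin as possible, then repeat with the remainder.
121 − 2×50→21 − 1×20→1 − 1×1→0
Total coins = 2 + 1 + 1 = 4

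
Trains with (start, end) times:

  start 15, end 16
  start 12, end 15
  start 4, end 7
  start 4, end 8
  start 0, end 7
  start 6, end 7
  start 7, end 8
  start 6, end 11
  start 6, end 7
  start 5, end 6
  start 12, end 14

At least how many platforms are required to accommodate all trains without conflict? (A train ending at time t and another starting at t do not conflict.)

The answer is the maximum number of intervals overlapping at any instant.
starts: [0, 4, 4, 5, 6, 6, 6, 7, 12, 12, 15]
ends:   [6, 7, 7, 7, 7, 8, 8, 11, 14, 15, 16]
s0→1 s4→2 s4→3 s5→4 e6→3 s6→4 s6→5 s6→6  — peak 6.

6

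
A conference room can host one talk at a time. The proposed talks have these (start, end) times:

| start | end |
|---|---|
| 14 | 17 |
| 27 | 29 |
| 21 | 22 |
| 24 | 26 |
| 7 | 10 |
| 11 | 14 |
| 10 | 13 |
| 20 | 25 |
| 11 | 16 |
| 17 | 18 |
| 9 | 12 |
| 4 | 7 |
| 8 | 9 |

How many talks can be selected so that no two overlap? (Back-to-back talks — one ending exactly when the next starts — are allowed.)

8

Sort by end time and greedily take each interval whose start is ≥ the last chosen end.
By end time: (4,7), (8,9), (7,10), (9,12), (10,13), (11,14), (11,16), (14,17), (17,18), (21,22), (20,25), (24,26), (27,29).
Pick (4,7); next start ≥ 7 → (8,9); next start ≥ 9 → (9,12); next start ≥ 12 → (14,17); next start ≥ 17 → (17,18); next start ≥ 18 → (21,22); next start ≥ 22 → (24,26); next start ≥ 26 → (27,29).
Selected 8 talks.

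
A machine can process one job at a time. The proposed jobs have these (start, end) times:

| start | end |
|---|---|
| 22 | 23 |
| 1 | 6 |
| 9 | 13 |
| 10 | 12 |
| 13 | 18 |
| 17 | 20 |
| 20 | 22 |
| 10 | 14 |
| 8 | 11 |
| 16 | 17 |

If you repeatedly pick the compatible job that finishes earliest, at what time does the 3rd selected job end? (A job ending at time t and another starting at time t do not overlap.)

17

By end time: (1,6), (8,11), (10,12), (9,13), (10,14), (16,17), (13,18), (17,20), (20,22), (22,23).
Pick (1,6); next start ≥ 6 → (8,11); next start ≥ 11 → (16,17); next start ≥ 17 → (17,20); next start ≥ 20 → (20,22); next start ≥ 22 → (22,23).
Selected: (1,6) (8,11) (16,17) (17,20) (20,22) (22,23)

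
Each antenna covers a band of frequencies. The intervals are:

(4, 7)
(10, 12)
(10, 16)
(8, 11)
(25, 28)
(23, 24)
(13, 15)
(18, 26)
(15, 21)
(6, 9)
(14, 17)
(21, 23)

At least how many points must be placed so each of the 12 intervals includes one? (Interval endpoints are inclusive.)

5

Process intervals by earliest right end; each time one isn't hit yet, stab at its right endpoint.
By right end: [4,7]  [6,9]  [8,11]  [10,12]  [13,15]  [10,16]  [14,17]  [15,21]  [21,23]  [23,24]  [18,26]  [25,28]
[4,7] uncovered → point at 7; [8,11] uncovered → point at 11; [13,15] uncovered → point at 15; [21,23] uncovered → point at 23; [25,28] uncovered → point at 28.
Points: 7, 11, 15, 23, 28 (5 total).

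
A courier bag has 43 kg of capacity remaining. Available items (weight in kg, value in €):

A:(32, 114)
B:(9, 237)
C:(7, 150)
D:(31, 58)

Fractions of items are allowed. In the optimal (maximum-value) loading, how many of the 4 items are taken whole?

2

Sort by value per unit weight and fill in that order.
Ratios (sorted): B 26.33, C 21.43, A 3.56, D 1.87
take B (9 @ 237); take C (7 @ 150); take 27/32 of A → 96.19. Capacity used 43/43.
2 item(s) taken whole; one partial (take 27/32 of A).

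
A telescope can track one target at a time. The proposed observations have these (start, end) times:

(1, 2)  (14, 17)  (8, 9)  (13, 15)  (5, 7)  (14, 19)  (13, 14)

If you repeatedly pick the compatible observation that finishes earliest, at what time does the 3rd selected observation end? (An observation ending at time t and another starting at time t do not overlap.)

Sort by end time and greedily take each interval whose start is ≥ the last chosen end.
Sorted by end: (1,2)  (5,7)  (8,9)  (13,14)  (13,15)  (14,17)  (14,19)
take (1,2); take (5,7); take (8,9); take (13,14); skip (13,15); take (14,17).
Selected: (1,2) (5,7) (8,9) (13,14) (14,17)

9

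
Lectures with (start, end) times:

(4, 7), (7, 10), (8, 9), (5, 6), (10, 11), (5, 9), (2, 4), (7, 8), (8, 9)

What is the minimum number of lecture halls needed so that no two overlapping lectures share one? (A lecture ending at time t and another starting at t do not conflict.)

4

starts: [2, 4, 5, 5, 7, 7, 8, 8, 10]
ends:   [4, 6, 7, 8, 9, 9, 9, 10, 11]
s2→1 e4→0 s4→1 s5→2 s5→3 e6→2 e7→1 s7→2 s7→3 e8→2 s8→3 s8→4  — peak 4.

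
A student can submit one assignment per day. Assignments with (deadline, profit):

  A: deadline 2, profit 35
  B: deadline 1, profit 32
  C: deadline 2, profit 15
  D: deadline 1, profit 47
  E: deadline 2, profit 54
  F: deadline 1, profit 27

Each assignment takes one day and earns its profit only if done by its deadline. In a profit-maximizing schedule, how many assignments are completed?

2

Sort by profit descending; place each in the latest free slot ≤ its deadline.
By profit: E(d2,54), D(d1,47), A(d2,35), B(d1,32), F(d1,27), C(d2,15)
E→slot 2; D→slot 1; A skipped; B skipped; F skipped; C skipped.
2 of 6 scheduled.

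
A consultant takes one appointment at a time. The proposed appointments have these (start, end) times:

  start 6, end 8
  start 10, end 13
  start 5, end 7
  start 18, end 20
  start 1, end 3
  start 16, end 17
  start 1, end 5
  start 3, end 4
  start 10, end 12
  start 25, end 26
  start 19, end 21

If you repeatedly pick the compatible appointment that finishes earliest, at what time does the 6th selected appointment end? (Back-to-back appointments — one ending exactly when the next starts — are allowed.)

20

By end time: (1,3), (3,4), (1,5), (5,7), (6,8), (10,12), (10,13), (16,17), (18,20), (19,21), (25,26).
Pick (1,3); next start ≥ 3 → (3,4); next start ≥ 4 → (5,7); next start ≥ 7 → (10,12); next start ≥ 12 → (16,17); next start ≥ 17 → (18,20); next start ≥ 20 → (25,26).
Selected: (1,3) (3,4) (5,7) (10,12) (16,17) (18,20) (25,26)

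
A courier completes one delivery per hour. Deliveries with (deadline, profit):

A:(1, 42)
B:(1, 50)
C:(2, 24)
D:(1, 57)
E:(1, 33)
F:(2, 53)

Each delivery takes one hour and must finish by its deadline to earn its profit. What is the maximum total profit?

110

Take jobs in profit order; each goes to the latest open slot no later than its deadline.
Profit order: D=57 F=53 B=50 A=42 E=33 C=24
Assign: D→slot 1, F→slot 2, B skipped, A skipped, E skipped, C skipped.
Slots: [1:D] [2:F]
Profit = 57 + 53 = 110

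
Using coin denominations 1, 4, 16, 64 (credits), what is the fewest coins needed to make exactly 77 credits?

5

77 = 1×64 + 3×4 + 1×1
Total coins = 1 + 3 + 1 = 5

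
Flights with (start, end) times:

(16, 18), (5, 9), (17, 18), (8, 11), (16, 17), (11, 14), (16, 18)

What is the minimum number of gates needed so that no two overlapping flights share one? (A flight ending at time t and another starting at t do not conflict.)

The answer is the maximum number of intervals overlapping at any instant.
Events (time:±→running): 5:+→1 8:+→2 9:-→1 11:-→0 11:+→1 14:-→0 16:+→1 16:+→2 16:+→3 … peak 3.

3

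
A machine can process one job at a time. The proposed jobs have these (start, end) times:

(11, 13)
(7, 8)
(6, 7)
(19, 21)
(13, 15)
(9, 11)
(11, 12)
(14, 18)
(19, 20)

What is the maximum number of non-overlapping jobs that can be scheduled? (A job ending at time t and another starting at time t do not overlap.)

By end time: (6,7), (7,8), (9,11), (11,12), (11,13), (13,15), (14,18), (19,20), (19,21).
Pick (6,7); next start ≥ 7 → (7,8); next start ≥ 8 → (9,11); next start ≥ 11 → (11,12); next start ≥ 12 → (13,15); next start ≥ 15 → (19,20).
Selected 6 jobs.

6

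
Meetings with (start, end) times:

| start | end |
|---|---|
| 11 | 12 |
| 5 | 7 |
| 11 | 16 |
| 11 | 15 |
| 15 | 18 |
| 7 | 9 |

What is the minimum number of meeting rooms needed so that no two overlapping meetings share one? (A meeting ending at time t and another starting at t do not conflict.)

3

The answer is the maximum number of intervals overlapping at any instant.
Events (time:±→running): 5:+→1 7:-→0 7:+→1 9:-→0 11:+→1 11:+→2 11:+→3 … peak 3.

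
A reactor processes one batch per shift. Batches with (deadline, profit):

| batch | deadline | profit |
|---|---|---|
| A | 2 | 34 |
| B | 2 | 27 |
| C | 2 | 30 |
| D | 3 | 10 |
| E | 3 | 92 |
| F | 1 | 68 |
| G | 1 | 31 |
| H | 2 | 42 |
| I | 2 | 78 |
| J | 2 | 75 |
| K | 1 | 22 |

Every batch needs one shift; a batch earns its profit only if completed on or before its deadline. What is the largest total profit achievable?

245

Sort by profit descending; place each in the latest free slot ≤ its deadline.
By profit: E(d3,92), I(d2,78), J(d2,75), F(d1,68), H(d2,42), A(d2,34), G(d1,31), C(d2,30), B(d2,27), K(d1,22), D(d3,10)
E→slot 3; I→slot 2; J→slot 1; F skipped; H skipped; A skipped; G skipped; C skipped; B skipped; K skipped; D skipped.
Profit = 75 + 78 + 92 = 245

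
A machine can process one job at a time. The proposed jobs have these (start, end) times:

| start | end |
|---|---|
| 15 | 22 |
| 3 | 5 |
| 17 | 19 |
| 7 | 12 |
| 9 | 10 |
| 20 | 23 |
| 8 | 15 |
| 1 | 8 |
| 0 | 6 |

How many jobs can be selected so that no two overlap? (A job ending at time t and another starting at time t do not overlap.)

By end time: (3,5), (0,6), (1,8), (9,10), (7,12), (8,15), (17,19), (15,22), (20,23).
Pick (3,5); next start ≥ 5 → (9,10); next start ≥ 10 → (17,19); next start ≥ 19 → (20,23).
Selected 4 jobs.

4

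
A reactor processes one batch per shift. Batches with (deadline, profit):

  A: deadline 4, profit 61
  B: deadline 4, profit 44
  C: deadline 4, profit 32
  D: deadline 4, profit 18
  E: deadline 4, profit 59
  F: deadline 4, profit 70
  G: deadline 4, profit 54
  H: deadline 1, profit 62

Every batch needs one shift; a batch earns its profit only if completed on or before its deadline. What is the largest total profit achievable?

252

By profit: F(d4,70), H(d1,62), A(d4,61), E(d4,59), G(d4,54), B(d4,44), C(d4,32), D(d4,18)
F→slot 4; H→slot 1; A→slot 3; E→slot 2; G skipped; B skipped; C skipped; D skipped.
Profit = 62 + 59 + 61 + 70 = 252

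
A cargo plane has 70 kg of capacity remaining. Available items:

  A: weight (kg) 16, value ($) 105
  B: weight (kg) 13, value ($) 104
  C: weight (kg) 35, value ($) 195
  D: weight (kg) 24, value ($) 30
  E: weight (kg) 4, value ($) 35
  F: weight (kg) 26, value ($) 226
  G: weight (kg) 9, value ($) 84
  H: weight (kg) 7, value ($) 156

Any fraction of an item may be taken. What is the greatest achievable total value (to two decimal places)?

Greedy by value/weight ratio, highest first.
Order: H (156/7=22.29) > G (84/9=9.33) > E (35/4=8.75) > F (226/26=8.69) > B (104/13=8.00) > A (105/16=6.56) > C (195/35=5.57) > D (30/24=1.25)
Fill: take H (7 @ 156) → take G (9 @ 84) → take E (4 @ 35) → take F (26 @ 226) → take B (13 @ 104) → take 11/16 of A → 72.19; 70/70 used.
Total value = 677.19

677.19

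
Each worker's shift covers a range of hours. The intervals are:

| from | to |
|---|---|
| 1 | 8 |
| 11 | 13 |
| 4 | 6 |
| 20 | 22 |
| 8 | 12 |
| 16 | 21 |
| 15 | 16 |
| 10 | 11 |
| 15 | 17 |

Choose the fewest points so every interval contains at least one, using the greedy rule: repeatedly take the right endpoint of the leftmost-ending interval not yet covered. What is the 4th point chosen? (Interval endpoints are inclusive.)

Process intervals by earliest right end; each time one isn't hit yet, stab at its right endpoint.
By right end: [4,6]  [1,8]  [10,11]  [8,12]  [11,13]  [15,16]  [15,17]  [16,21]  [20,22]
[4,6] uncovered → point at 6; [10,11] uncovered → point at 11; [15,16] uncovered → point at 16; [20,22] uncovered → point at 22.
Points: 6, 11, 16, 22 (4 total).

22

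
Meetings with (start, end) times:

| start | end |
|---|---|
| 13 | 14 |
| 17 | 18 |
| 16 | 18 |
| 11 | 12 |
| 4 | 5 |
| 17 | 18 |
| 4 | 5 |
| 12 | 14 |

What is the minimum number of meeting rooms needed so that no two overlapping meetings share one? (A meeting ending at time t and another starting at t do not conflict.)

3

Count concurrent intervals with a sweep; the peak is the room count.
Events (time:±→running): 4:+→1 4:+→2 5:-→1 5:-→0 11:+→1 12:-→0 12:+→1 13:+→2 14:-→1 14:-→0 16:+→1 17:+→2 17:+→3 … peak 3.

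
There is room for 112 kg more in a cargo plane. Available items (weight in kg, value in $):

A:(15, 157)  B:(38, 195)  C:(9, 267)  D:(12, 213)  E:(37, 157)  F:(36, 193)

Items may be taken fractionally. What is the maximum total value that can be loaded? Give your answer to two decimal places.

1033.49

Sort by value per unit weight and fill in that order.
Ratios (sorted): C 29.67, D 17.75, A 10.47, F 5.36, B 5.13, E 4.24
take C (9 @ 267); take D (12 @ 213); take A (15 @ 157); take F (36 @ 193); take B (38 @ 195); take 2/37 of E → 8.49. Capacity used 112/112.
Total value = 1033.49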